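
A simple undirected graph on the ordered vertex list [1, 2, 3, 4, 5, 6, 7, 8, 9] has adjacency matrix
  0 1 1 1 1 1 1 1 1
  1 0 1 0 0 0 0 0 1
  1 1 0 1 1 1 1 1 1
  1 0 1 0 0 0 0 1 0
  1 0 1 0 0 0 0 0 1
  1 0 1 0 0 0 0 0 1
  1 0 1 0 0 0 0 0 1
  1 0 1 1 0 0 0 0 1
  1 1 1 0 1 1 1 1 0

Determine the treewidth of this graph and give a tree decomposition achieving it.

Treewidth 3.
One such decomposition:
Bags: B1 = {1, 3, 7, 9}  B2 = {1, 3, 6, 9}  B3 = {1, 3, 8, 9}  B4 = {1, 2, 3, 9}  B5 = {1, 3, 5, 9}  B6 = {1, 3, 4, 8}
Tree: B1–B2, B1–B3, B2–B4, B3–B5, B3–B6

Each bag holds 4 vertices, so the decomposition has width 3, which upper-bounds the treewidth. On the other hand G contains the 4-clique {1, 2, 3, 9}. A clique must lie in a single bag of any decomposition, so no decomposition can have width below 3. Therefore the treewidth is 3.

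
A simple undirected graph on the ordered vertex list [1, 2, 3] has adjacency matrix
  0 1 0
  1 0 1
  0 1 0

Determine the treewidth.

1

A width-1 tree decomposition is:
Bags: B1 = {2, 3}  B2 = {1, 2}
Tree: B1–B2
The largest bag has 2 vertices, giving width 1; this decomposition certifies tw(G) ≤ 1. Since G has at least one edge (e.g. 3–2), it is not an edgeless graph, so tw(G) ≥ 1. Hence tw(G) = 1 exactly.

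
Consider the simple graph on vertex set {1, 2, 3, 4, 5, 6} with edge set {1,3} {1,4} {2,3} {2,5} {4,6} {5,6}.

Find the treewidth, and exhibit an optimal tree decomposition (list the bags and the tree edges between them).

Each bag holds 3 vertices, so the decomposition has width 2, which upper-bounds the treewidth. For the lower bound, G contains the cycle 2–3–1–4–6–5–2, so G is not a forest; only forests have treewidth ≤ 1, hence tw(G) ≥ 2. Hence tw(G) = 2 exactly.

Treewidth 2.
Bags: B1 = {1, 2, 3}  B2 = {1, 2, 4}  B3 = {2, 4, 6}  B4 = {2, 5, 6}
Tree: B1–B2, B2–B3, B3–B4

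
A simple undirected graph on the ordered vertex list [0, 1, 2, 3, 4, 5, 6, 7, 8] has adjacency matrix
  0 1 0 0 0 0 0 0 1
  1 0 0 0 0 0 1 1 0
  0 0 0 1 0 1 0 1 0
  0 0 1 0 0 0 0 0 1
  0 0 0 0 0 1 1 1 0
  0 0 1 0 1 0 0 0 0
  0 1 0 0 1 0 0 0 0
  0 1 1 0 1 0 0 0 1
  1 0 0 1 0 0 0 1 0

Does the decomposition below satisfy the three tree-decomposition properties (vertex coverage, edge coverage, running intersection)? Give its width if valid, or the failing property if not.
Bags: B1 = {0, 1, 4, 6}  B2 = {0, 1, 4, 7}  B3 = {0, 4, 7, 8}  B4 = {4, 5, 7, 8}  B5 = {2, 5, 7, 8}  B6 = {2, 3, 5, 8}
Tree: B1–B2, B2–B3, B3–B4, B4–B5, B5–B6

Yes; width 3.

Every vertex of G appears in some bag (union = {0, 1, 2, 3, 4, 5, 6, 7, 8}); every edge is covered by a bag; and for each vertex v the set of bags containing v is connected in the bag tree. The decomposition is therefore valid. The largest bag has 4 vertices, so the width is 3.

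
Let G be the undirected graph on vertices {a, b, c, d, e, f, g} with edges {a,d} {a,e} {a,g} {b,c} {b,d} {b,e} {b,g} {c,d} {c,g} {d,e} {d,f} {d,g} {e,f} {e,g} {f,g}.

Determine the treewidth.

A width-3 tree decomposition is:
Bags: B1 = {b, d, e, g}  B2 = {a, d, e, g}  B3 = {b, c, d, g}  B4 = {d, e, f, g}
Tree: B1–B2, B1–B3, B2–B4
Every bag has size at most 4, so the width is 4 − 1 = 3 and tw(G) ≤ 3. Conversely, {d, e, f, g} is a clique of size 4, and the vertices of any clique must share a bag in every tree decomposition; so some bag has ≥ 4 vertices and tw(G) ≥ 3. Combining the bounds, tw(G) = 3.

3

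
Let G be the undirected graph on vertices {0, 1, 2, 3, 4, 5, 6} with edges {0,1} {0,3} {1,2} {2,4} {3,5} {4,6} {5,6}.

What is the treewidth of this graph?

A width-2 tree decomposition is:
Bags: B1 = {1, 2, 4}  B2 = {1, 4, 6}  B3 = {1, 5, 6}  B4 = {1, 3, 5}  B5 = {0, 1, 3}
Tree: B1–B2, B2–B3, B3–B4, B4–B5
Every bag has size at most 3, so the width is 3 − 1 = 2 and tw(G) ≤ 2. Since 1–2–4–6–5–3–0–1 is a cycle in G, G is not acyclic. Forests are exactly the graphs of treewidth ≤ 1, so tw(G) ≥ 2. Combining the bounds, tw(G) = 2.

2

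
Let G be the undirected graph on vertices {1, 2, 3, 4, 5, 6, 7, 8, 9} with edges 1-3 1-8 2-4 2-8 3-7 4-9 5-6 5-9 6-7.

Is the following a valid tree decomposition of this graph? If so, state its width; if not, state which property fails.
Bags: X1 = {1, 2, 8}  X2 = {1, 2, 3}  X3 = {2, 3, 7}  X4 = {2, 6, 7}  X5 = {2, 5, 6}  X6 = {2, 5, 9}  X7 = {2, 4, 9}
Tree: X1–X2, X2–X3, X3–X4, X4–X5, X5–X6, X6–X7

Yes; width 2.

Vertex coverage: the bags together contain {1, 2, 3, 4, 5, 6, 7, 8, 9}, the full vertex set. Edge coverage: each edge of G has both endpoints in at least one bag. Running intersection: for every vertex, the bags containing it form a connected subtree. All three properties hold, so this is a valid tree decomposition of width max|bag| − 1 = 2, and hence tw(G) ≤ 2.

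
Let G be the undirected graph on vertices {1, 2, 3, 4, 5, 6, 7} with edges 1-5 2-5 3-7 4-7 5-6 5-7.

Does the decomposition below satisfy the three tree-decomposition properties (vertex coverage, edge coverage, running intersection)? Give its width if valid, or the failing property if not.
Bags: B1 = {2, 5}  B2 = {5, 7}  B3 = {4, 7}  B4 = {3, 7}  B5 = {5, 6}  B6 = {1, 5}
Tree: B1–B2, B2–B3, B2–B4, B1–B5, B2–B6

Checking the three conditions: (i) the bags cover all of {1, 2, 3, 4, 5, 6, 7}; (ii) for each edge, some bag contains both endpoints; (iii) the bags containing any fixed vertex form a subtree. All hold, so the decomposition is valid with width 2 − 1 = 1.

Yes; width 1.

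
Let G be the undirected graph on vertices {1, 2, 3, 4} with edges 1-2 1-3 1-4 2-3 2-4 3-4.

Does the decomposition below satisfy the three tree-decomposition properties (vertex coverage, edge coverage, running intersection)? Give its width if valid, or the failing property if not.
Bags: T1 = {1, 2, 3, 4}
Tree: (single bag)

Vertex coverage: the bags together contain {1, 2, 3, 4}, the full vertex set. Edge coverage: each edge of G has both endpoints in at least one bag. Running intersection: for every vertex, the bags containing it form a connected subtree. All three properties hold, so this is a valid tree decomposition of width max|bag| − 1 = 3, and hence tw(G) ≤ 3.

Yes; width 3.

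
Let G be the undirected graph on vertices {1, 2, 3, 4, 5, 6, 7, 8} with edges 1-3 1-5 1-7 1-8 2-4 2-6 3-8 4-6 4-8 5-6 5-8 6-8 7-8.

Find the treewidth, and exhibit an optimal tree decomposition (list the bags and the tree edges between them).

The largest bag has 3 vertices, giving width 2; this decomposition certifies tw(G) ≤ 2. For the lower bound, the 3 vertices {1, 3, 8} are pairwise adjacent, and any tree decomposition puts a clique entirely inside one bag — forcing width ≥ 2. Hence tw(G) = 2 exactly.

Treewidth 2.
One such decomposition:
Bags: B1 = {1, 7, 8}  B2 = {1, 5, 8}  B3 = {5, 6, 8}  B4 = {4, 6, 8}  B5 = {2, 4, 6}  B6 = {1, 3, 8}
Tree: B1–B2, B2–B3, B3–B4, B4–B5, B1–B6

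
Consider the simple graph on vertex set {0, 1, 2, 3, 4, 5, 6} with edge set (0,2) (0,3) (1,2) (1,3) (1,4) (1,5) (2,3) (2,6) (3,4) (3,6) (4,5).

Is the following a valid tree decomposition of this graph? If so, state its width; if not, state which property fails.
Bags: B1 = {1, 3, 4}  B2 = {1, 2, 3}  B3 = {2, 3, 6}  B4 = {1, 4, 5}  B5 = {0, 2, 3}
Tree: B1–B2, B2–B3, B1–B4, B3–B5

Checking the three conditions: (i) the bags cover all of {0, 1, 2, 3, 4, 5, 6}; (ii) for each edge, some bag contains both endpoints; (iii) the bags containing any fixed vertex form a subtree. All hold, so the decomposition is valid with width 3 − 1 = 2.

Yes; width 2.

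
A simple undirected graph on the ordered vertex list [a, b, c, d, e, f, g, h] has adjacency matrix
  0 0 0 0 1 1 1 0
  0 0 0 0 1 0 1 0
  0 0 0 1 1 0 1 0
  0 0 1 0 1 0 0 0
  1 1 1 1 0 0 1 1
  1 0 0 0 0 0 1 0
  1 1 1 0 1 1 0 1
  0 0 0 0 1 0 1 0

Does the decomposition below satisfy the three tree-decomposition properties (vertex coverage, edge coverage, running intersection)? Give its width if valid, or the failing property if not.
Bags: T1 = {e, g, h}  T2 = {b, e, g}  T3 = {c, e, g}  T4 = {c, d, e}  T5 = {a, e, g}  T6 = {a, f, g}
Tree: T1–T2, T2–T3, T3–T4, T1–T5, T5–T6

Checking the three conditions: (i) the bags cover all of {a, b, c, d, e, f, g, h}; (ii) for each edge, some bag contains both endpoints; (iii) the bags containing any fixed vertex form a subtree. All hold, so the decomposition is valid with width 3 − 1 = 2.

Yes; width 2.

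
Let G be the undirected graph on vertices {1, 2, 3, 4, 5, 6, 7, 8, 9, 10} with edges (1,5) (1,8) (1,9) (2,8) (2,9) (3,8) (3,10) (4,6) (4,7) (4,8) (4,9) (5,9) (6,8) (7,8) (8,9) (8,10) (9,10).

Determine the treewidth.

2

A width-2 tree decomposition is:
Bags: B1 = {4, 8, 9}  B2 = {4, 6, 8}  B3 = {4, 7, 8}  B4 = {8, 9, 10}  B5 = {3, 8, 10}  B6 = {2, 8, 9}  B7 = {1, 8, 9}  B8 = {1, 5, 9}
Tree: B1–B2, B2–B3, B1–B4, B4–B5, B4–B6, B6–B7, B7–B8
Each bag holds 3 vertices, so the decomposition has width 2, which upper-bounds the treewidth. Conversely, {1, 8, 9} is a clique of size 3, and the vertices of any clique must share a bag in every tree decomposition; so some bag has ≥ 3 vertices and tw(G) ≥ 2. Therefore the treewidth is 2.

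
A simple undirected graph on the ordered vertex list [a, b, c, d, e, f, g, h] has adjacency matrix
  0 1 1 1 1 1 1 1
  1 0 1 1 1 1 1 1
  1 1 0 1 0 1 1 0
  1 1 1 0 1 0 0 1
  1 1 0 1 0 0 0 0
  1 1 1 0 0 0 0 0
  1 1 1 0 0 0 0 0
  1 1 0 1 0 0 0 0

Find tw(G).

3

A width-3 tree decomposition is:
Bags: B1 = {a, b, c, d}  B2 = {a, b, d, h}  B3 = {a, b, d, e}  B4 = {a, b, c, g}  B5 = {a, b, c, f}
Tree: B1–B2, B1–B3, B1–B4, B1–B5
Each bag holds 4 vertices, so the decomposition has width 3, which upper-bounds the treewidth. On the other hand G contains the 4-clique {a, b, d, e}. A clique must lie in a single bag of any decomposition, so no decomposition can have width below 3. Hence tw(G) = 3 exactly.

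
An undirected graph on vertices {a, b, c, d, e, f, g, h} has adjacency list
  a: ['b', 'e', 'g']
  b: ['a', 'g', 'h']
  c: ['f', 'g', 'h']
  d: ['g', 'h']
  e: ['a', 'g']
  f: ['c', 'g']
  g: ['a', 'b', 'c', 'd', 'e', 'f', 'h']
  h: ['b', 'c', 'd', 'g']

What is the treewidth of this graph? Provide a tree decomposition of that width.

Treewidth 2.
Bags: B1 = {b, g, h}  B2 = {d, g, h}  B3 = {a, b, g}  B4 = {c, g, h}  B5 = {c, f, g}  B6 = {a, e, g}
Tree: B1–B2, B1–B3, B2–B4, B4–B5, B3–B6

The largest bag has 3 vertices, giving width 2; this decomposition certifies tw(G) ≤ 2. Conversely, {a, e, g} is a clique of size 3, and the vertices of any clique must share a bag in every tree decomposition; so some bag has ≥ 3 vertices and tw(G) ≥ 2. Therefore the treewidth is 2.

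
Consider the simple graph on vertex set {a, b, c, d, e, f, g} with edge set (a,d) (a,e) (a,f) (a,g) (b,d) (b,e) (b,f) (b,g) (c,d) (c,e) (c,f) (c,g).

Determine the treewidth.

A width-3 tree decomposition is:
Bags: B1 = {a, b, c, e}  B2 = {a, b, c, g}  B3 = {a, b, c, d}  B4 = {a, b, c, f}
Tree: B1–B2, B2–B3, B3–B4
The largest bag has 4 vertices, giving width 3; this decomposition certifies tw(G) ≤ 3. For the lower bound: the 4 vertex sets {b,e}, {a,g}, {c}, {d} are disjoint, each induces a connected subgraph, and every pair is joined by at least one edge of G. Contracting each set to a single vertex therefore yields K_{4} as a minor, and since treewidth is minor-monotone, tw(G) ≥ tw(K_{4}) = 3. The upper and lower bounds meet at 3, so that is the treewidth.

3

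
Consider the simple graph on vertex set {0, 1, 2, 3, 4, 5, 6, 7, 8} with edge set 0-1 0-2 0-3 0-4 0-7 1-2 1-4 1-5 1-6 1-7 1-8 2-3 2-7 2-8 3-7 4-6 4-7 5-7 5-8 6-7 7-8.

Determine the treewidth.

3

A width-3 tree decomposition is:
Bags: B1 = {0, 1, 4, 7}  B2 = {0, 1, 2, 7}  B3 = {1, 2, 7, 8}  B4 = {1, 5, 7, 8}  B5 = {1, 4, 6, 7}  B6 = {0, 2, 3, 7}
Tree: B1–B2, B2–B3, B3–B4, B1–B5, B2–B6
Each bag holds 4 vertices, so the decomposition has width 3, which upper-bounds the treewidth. Conversely, {0, 1, 2, 7} is a clique of size 4, and the vertices of any clique must share a bag in every tree decomposition; so some bag has ≥ 4 vertices and tw(G) ≥ 3. Therefore the treewidth is 3.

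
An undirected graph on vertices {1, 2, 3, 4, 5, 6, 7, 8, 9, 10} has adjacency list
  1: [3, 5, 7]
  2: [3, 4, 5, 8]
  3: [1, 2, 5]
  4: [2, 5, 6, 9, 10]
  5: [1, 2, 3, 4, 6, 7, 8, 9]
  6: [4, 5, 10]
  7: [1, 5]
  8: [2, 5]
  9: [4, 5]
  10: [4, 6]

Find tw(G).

A width-2 tree decomposition is:
Bags: B1 = {2, 4, 5}  B2 = {2, 3, 5}  B3 = {2, 5, 8}  B4 = {1, 3, 5}  B5 = {4, 5, 6}  B6 = {4, 6, 10}  B7 = {1, 5, 7}  B8 = {4, 5, 9}
Tree: B1–B2, B2–B3, B2–B4, B1–B5, B5–B6, B4–B7, B5–B8
The largest bag has 3 vertices, giving width 2; this decomposition certifies tw(G) ≤ 2. For the lower bound, the 3 vertices {4, 6, 10} are pairwise adjacent, and any tree decomposition puts a clique entirely inside one bag — forcing width ≥ 2. Hence tw(G) = 2 exactly.

2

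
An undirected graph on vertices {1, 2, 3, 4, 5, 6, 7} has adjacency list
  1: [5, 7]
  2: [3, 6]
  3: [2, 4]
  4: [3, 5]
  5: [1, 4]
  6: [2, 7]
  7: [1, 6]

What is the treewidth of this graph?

A width-2 tree decomposition is:
Bags: B1 = {3, 4, 5}  B2 = {2, 3, 5}  B3 = {2, 5, 6}  B4 = {5, 6, 7}  B5 = {1, 5, 7}
Tree: B1–B2, B2–B3, B3–B4, B4–B5
Every bag has size at most 3, so the width is 3 − 1 = 2 and tw(G) ≤ 2. Since 5–4–3–2–6–7–1–5 is a cycle in G, G is not acyclic. Forests are exactly the graphs of treewidth ≤ 1, so tw(G) ≥ 2. Therefore the treewidth is 2.

2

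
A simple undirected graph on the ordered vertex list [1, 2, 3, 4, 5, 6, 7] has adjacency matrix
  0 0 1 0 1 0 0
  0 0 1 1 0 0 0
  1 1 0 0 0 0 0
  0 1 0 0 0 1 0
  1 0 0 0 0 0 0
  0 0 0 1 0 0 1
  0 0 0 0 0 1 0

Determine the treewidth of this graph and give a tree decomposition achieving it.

Treewidth 1.
One optimal decomposition is:
Bags: B1 = {6, 7}  B2 = {4, 6}  B3 = {2, 4}  B4 = {2, 3}  B5 = {1, 3}  B6 = {1, 5}
Tree: B1–B2, B2–B3, B3–B4, B4–B5, B5–B6

Every bag has size at most 2, so the width is 2 − 1 = 1 and tw(G) ≤ 1. Since G has at least one edge (e.g. 7–6), it is not an edgeless graph, so tw(G) ≥ 1. The upper and lower bounds meet at 1, so that is the treewidth.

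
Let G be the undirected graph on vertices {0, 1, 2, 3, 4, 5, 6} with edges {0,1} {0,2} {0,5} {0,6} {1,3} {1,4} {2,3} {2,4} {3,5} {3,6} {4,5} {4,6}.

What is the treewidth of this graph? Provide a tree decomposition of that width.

Every bag has size at most 4, so the width is 4 − 1 = 3 and tw(G) ≤ 3. For the lower bound: the 4 vertex sets {4,5}, {2,3}, {0}, {6} are disjoint, each induces a connected subgraph, and every pair is joined by at least one edge of G. Contracting each set to a single vertex therefore yields K_{4} as a minor, and since treewidth is minor-monotone, tw(G) ≥ tw(K_{4}) = 3. The upper and lower bounds meet at 3, so that is the treewidth.

Treewidth 3.
One such decomposition:
Bags: B1 = {0, 3, 4, 5}  B2 = {0, 2, 3, 4}  B3 = {0, 3, 4, 6}  B4 = {0, 1, 3, 4}
Tree: B1–B2, B2–B3, B3–B4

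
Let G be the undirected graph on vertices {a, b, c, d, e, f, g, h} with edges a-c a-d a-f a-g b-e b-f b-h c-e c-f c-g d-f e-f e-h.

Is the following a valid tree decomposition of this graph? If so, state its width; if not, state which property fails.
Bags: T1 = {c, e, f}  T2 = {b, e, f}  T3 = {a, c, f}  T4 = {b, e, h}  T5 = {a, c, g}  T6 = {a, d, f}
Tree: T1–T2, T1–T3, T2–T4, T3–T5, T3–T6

Vertex coverage: the bags together contain {a, b, c, d, e, f, g, h}, the full vertex set. Edge coverage: each edge of G has both endpoints in at least one bag. Running intersection: for every vertex, the bags containing it form a connected subtree. All three properties hold, so this is a valid tree decomposition of width max|bag| − 1 = 2, and hence tw(G) ≤ 2.

Yes; width 2.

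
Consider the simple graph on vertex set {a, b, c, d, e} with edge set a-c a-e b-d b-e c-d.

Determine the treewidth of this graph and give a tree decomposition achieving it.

The largest bag has 3 vertices, giving width 2; this decomposition certifies tw(G) ≤ 2. For the lower bound, G contains the cycle a–e–b–d–c–a, so G is not a forest; only forests have treewidth ≤ 1, hence tw(G) ≥ 2. Therefore the treewidth is 2.

Treewidth 2.
Bags: B1 = {a, b, e}  B2 = {a, b, d}  B3 = {a, c, d}
Tree: B1–B2, B2–B3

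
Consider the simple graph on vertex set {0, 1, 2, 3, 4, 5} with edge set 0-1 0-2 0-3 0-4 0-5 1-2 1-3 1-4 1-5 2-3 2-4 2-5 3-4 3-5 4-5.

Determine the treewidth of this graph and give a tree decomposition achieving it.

A single bag containing all 6 vertices is trivially a valid decomposition of width 5. On the other hand G contains the 6-clique {0, 1, 2, 3, 4, 5}. A clique must lie in a single bag of any decomposition, so no decomposition can have width below 5. Combining the bounds, tw(G) = 5.

Treewidth 5.
One such decomposition:
Bags: B1 = {0, 1, 2, 3, 4, 5}
Tree: (single bag)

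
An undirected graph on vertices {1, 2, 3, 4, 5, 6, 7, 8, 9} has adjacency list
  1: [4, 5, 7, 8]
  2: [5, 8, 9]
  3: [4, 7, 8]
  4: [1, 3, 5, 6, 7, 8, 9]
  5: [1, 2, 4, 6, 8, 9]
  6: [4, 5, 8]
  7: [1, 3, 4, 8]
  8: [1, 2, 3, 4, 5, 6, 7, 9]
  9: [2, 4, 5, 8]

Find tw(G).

A width-3 tree decomposition is:
Bags: B1 = {1, 4, 7, 8}  B2 = {1, 4, 5, 8}  B3 = {4, 5, 8, 9}  B4 = {2, 5, 8, 9}  B5 = {4, 5, 6, 8}  B6 = {3, 4, 7, 8}
Tree: B1–B2, B2–B3, B3–B4, B2–B5, B1–B6
Each bag holds 4 vertices, so the decomposition has width 3, which upper-bounds the treewidth. For the lower bound, the 4 vertices {2, 5, 8, 9} are pairwise adjacent, and any tree decomposition puts a clique entirely inside one bag — forcing width ≥ 3. The upper and lower bounds meet at 3, so that is the treewidth.

3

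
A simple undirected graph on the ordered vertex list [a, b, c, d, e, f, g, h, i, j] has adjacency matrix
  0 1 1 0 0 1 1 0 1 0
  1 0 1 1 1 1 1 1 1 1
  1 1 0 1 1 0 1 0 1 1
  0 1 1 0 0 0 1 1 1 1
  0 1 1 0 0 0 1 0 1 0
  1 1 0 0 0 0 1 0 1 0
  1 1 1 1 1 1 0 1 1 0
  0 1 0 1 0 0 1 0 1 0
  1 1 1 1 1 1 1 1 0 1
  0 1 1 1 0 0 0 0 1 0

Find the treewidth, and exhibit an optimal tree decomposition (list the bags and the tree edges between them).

Treewidth 4.
One such decomposition:
Bags: B1 = {b, c, d, g, i}  B2 = {a, b, c, g, i}  B3 = {a, b, f, g, i}  B4 = {b, c, d, i, j}  B5 = {b, c, e, g, i}  B6 = {b, d, g, h, i}
Tree: B1–B2, B2–B3, B1–B4, B1–B5, B1–B6

Each bag holds 5 vertices, so the decomposition has width 4, which upper-bounds the treewidth. Conversely, {b, d, g, h, i} is a clique of size 5, and the vertices of any clique must share a bag in every tree decomposition; so some bag has ≥ 5 vertices and tw(G) ≥ 4. Combining the bounds, tw(G) = 4.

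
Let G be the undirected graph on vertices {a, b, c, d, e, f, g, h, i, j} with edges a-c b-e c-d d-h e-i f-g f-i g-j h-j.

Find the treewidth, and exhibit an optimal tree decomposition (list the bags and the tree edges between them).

Treewidth 1.
Bags: B1 = {a, c}  B2 = {c, d}  B3 = {d, h}  B4 = {h, j}  B5 = {g, j}  B6 = {f, g}  B7 = {f, i}  B8 = {e, i}  B9 = {b, e}
Tree: B1–B2, B2–B3, B3–B4, B4–B5, B5–B6, B6–B7, B7–B8, B8–B9

Each bag holds 2 vertices, so the decomposition has width 1, which upper-bounds the treewidth. Since G has at least one edge (e.g. a–c), it is not an edgeless graph, so tw(G) ≥ 1. Therefore the treewidth is 1.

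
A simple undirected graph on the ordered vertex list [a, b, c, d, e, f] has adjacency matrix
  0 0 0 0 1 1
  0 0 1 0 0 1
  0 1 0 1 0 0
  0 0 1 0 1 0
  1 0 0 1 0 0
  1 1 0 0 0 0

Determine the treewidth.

A width-2 tree decomposition is:
Bags: B1 = {c, d, e}  B2 = {a, c, e}  B3 = {a, c, f}  B4 = {b, c, f}
Tree: B1–B2, B2–B3, B3–B4
Each bag holds 3 vertices, so the decomposition has width 2, which upper-bounds the treewidth. Since c–d–e–a–f–b–c is a cycle in G, G is not acyclic. Forests are exactly the graphs of treewidth ≤ 1, so tw(G) ≥ 2. The upper and lower bounds meet at 2, so that is the treewidth.

2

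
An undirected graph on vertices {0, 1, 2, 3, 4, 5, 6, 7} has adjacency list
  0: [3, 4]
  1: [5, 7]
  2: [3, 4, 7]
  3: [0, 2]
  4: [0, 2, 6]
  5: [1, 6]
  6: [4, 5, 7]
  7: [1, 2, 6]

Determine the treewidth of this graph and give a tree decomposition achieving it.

Each bag holds 3 vertices, so the decomposition has width 2, which upper-bounds the treewidth. For the lower bound, G contains the cycle 3–0–4–2–3, so G is not a forest; only forests have treewidth ≤ 1, hence tw(G) ≥ 2. Combining the bounds, tw(G) = 2.

Treewidth 2.
One such decomposition:
Bags: B1 = {0, 2, 3}  B2 = {0, 2, 4}  B3 = {2, 4, 7}  B4 = {4, 6, 7}  B5 = {1, 6, 7}  B6 = {1, 5, 6}
Tree: B1–B2, B2–B3, B3–B4, B4–B5, B5–B6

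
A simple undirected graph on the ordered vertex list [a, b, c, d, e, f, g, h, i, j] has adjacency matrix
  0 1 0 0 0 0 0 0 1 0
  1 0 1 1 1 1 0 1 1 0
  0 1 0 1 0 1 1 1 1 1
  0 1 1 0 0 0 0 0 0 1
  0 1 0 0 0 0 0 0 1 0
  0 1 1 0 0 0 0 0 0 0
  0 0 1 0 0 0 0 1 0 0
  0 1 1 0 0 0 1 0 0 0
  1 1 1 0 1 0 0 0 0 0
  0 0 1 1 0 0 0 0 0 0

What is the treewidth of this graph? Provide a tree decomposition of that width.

The largest bag has 3 vertices, giving width 2; this decomposition certifies tw(G) ≤ 2. Conversely, {c, g, h} is a clique of size 3, and the vertices of any clique must share a bag in every tree decomposition; so some bag has ≥ 3 vertices and tw(G) ≥ 2. Hence tw(G) = 2 exactly.

Treewidth 2.
One such decomposition:
Bags: B1 = {b, c, i}  B2 = {b, c, h}  B3 = {c, g, h}  B4 = {b, e, i}  B5 = {b, c, d}  B6 = {c, d, j}  B7 = {b, c, f}  B8 = {a, b, i}
Tree: B1–B2, B2–B3, B1–B4, B1–B5, B5–B6, B2–B7, B4–B8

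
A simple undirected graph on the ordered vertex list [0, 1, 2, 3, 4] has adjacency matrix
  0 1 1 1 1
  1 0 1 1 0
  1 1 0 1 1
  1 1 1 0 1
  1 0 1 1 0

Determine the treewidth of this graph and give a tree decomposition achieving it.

Treewidth 3.
One optimal decomposition is:
Bags: B1 = {0, 2, 3, 4}  B2 = {0, 1, 2, 3}
Tree: B1–B2

Each bag holds 4 vertices, so the decomposition has width 3, which upper-bounds the treewidth. For the lower bound, the 4 vertices {0, 1, 2, 3} are pairwise adjacent, and any tree decomposition puts a clique entirely inside one bag — forcing width ≥ 3. Therefore the treewidth is 3.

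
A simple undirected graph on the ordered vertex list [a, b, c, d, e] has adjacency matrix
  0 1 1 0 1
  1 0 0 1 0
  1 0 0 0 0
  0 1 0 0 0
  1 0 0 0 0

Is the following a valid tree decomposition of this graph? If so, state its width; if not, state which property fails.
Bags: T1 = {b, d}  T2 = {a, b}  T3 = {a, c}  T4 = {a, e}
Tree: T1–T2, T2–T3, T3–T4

Yes; width 1.

Checking the three conditions: (i) the bags cover all of {a, b, c, d, e}; (ii) for each edge, some bag contains both endpoints; (iii) the bags containing any fixed vertex form a subtree. All hold, so the decomposition is valid with width 2 − 1 = 1.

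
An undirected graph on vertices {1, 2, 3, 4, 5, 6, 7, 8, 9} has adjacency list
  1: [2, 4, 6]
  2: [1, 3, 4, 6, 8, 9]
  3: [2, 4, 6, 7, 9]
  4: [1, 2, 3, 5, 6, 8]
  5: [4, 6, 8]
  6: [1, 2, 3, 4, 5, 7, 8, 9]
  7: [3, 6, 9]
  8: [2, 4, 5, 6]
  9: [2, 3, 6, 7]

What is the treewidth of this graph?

A width-3 tree decomposition is:
Bags: B1 = {2, 3, 4, 6}  B2 = {1, 2, 4, 6}  B3 = {2, 4, 6, 8}  B4 = {2, 3, 6, 9}  B5 = {3, 6, 7, 9}  B6 = {4, 5, 6, 8}
Tree: B1–B2, B2–B3, B1–B4, B4–B5, B3–B6
The largest bag has 4 vertices, giving width 3; this decomposition certifies tw(G) ≤ 3. On the other hand G contains the 4-clique {2, 3, 6, 9}. A clique must lie in a single bag of any decomposition, so no decomposition can have width below 3. The upper and lower bounds meet at 3, so that is the treewidth.

3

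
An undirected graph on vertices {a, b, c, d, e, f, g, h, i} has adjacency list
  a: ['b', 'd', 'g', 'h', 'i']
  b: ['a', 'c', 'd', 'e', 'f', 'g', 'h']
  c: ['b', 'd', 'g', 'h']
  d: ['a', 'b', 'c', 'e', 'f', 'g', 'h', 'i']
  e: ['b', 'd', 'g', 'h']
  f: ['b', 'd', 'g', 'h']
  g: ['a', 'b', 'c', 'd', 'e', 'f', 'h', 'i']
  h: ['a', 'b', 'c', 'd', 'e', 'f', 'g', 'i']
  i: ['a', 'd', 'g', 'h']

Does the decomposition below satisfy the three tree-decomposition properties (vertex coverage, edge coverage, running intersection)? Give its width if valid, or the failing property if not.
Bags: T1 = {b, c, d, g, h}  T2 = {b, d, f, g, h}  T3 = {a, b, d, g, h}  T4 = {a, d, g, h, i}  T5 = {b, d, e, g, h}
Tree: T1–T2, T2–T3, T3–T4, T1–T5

Vertex coverage: the bags together contain {a, b, c, d, e, f, g, h, i}, the full vertex set. Edge coverage: each edge of G has both endpoints in at least one bag. Running intersection: for every vertex, the bags containing it form a connected subtree. All three properties hold, so this is a valid tree decomposition of width max|bag| − 1 = 4, and hence tw(G) ≤ 4.

Yes; width 4.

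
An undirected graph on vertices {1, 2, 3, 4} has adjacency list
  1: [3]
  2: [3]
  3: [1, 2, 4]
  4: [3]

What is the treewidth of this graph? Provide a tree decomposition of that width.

Treewidth 1.
One optimal decomposition is:
Bags: B1 = {2, 3}  B2 = {3, 4}  B3 = {1, 3}
Tree: B1–B2, B1–B3

Every bag has size at most 2, so the width is 2 − 1 = 1 and tw(G) ≤ 1. Any graph with an edge has treewidth ≥ 1, and G has the edge 2–3. Hence tw(G) = 1 exactly.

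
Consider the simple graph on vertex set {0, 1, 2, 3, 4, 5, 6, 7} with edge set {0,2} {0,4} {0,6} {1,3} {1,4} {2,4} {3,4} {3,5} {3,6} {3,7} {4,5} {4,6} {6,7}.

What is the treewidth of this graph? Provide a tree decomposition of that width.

Each bag holds 3 vertices, so the decomposition has width 2, which upper-bounds the treewidth. Conversely, {0, 2, 4} is a clique of size 3, and the vertices of any clique must share a bag in every tree decomposition; so some bag has ≥ 3 vertices and tw(G) ≥ 2. Therefore the treewidth is 2.

Treewidth 2.
One such decomposition:
Bags: B1 = {0, 4, 6}  B2 = {0, 2, 4}  B3 = {3, 4, 6}  B4 = {1, 3, 4}  B5 = {3, 4, 5}  B6 = {3, 6, 7}
Tree: B1–B2, B1–B3, B3–B4, B4–B5, B3–B6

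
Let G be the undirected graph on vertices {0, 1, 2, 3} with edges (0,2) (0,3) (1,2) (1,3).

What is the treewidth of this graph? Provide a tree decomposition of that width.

Treewidth 2.
One optimal decomposition is:
Bags: B1 = {0, 2, 3}  B2 = {1, 2, 3}
Tree: B1–B2

Each bag holds 3 vertices, so the decomposition has width 2, which upper-bounds the treewidth. The edges 2–0–3–1–2 form a cycle, so G is not a tree and its treewidth is at least 2. Combining the bounds, tw(G) = 2.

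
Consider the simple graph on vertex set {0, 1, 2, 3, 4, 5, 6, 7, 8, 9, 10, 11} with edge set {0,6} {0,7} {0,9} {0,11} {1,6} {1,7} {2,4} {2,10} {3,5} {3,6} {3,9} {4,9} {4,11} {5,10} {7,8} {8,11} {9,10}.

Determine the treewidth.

A width-3 tree decomposition is:
Bags: B1 = {1, 6, 7, 8}  B2 = {0, 6, 7, 8}  B3 = {0, 6, 8, 11}  B4 = {0, 3, 6, 11}  B5 = {0, 3, 9, 11}  B6 = {3, 4, 9, 11}  B7 = {3, 4, 5, 9}  B8 = {4, 5, 9, 10}  B9 = {2, 4, 5, 10}
Tree: B1–B2, B2–B3, B3–B4, B4–B5, B5–B6, B6–B7, B7–B8, B8–B9
Every bag has size at most 4, so the width is 4 − 1 = 3 and tw(G) ≤ 3. For the lower bound: the 4 vertex sets {1,7,8}, {6}, {0}, {3,4,9,11} are disjoint, each induces a connected subgraph, and every pair is joined by at least one edge of G. Contracting each set to a single vertex therefore yields K_{4} as a minor, and since treewidth is minor-monotone, tw(G) ≥ tw(K_{4}) = 3. Combining the bounds, tw(G) = 3.

3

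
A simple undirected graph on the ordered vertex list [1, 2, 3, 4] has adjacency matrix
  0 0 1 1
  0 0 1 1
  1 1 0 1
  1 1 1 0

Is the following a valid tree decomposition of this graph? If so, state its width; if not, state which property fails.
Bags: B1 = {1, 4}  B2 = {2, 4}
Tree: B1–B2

A tree decomposition must satisfy three properties: every vertex lies in some bag; for every edge, both endpoints lie together in some bag; and for every vertex, the bags containing it form a connected subtree. Here vertex 3 appears in no bag, so the decomposition is invalid.

No — vertex 3 appears in no bag.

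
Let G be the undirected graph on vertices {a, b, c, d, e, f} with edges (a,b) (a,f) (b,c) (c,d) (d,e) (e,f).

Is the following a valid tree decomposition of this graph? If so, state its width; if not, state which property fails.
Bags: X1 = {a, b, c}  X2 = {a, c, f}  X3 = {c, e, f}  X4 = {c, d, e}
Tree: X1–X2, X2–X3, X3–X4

Yes; width 2.

Every vertex of G appears in some bag (union = {a, b, c, d, e, f}); every edge is covered by a bag; and for each vertex v the set of bags containing v is connected in the bag tree. The decomposition is therefore valid. The largest bag has 3 vertices, so the width is 2.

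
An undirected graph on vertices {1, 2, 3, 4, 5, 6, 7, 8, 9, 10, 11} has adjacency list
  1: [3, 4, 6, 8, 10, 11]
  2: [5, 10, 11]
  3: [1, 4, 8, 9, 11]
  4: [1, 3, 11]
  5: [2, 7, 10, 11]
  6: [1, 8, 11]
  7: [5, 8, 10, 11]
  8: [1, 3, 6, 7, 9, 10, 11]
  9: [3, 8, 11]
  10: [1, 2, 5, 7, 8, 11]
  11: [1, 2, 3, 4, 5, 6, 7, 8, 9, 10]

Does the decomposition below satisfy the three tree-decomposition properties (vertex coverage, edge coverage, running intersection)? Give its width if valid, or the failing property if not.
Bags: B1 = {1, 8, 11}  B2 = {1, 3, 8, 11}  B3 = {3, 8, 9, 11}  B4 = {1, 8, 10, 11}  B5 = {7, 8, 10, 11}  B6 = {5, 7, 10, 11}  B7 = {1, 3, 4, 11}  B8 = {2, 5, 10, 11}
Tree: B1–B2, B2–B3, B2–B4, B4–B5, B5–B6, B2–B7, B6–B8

No — vertex 6 appears in no bag.

A tree decomposition must satisfy three properties: every vertex lies in some bag; for every edge, both endpoints lie together in some bag; and for every vertex, the bags containing it form a connected subtree. Here vertex 6 appears in no bag, so the decomposition is invalid.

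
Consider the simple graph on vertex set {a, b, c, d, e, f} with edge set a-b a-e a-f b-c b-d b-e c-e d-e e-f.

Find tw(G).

A width-2 tree decomposition is:
Bags: B1 = {b, c, e}  B2 = {a, b, e}  B3 = {b, d, e}  B4 = {a, e, f}
Tree: B1–B2, B1–B3, B2–B4
Every bag has size at most 3, so the width is 3 − 1 = 2 and tw(G) ≤ 2. For the lower bound, the 3 vertices {a, e, f} are pairwise adjacent, and any tree decomposition puts a clique entirely inside one bag — forcing width ≥ 2. Hence tw(G) = 2 exactly.

2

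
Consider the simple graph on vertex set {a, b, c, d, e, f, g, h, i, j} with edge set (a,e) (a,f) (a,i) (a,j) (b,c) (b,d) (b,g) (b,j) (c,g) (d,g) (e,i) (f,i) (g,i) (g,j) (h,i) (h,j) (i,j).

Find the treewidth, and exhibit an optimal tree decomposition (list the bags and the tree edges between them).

Every bag has size at most 3, so the width is 3 − 1 = 2 and tw(G) ≤ 2. Conversely, {b, d, g} is a clique of size 3, and the vertices of any clique must share a bag in every tree decomposition; so some bag has ≥ 3 vertices and tw(G) ≥ 2. Therefore the treewidth is 2.

Treewidth 2.
One optimal decomposition is:
Bags: B1 = {a, e, i}  B2 = {a, i, j}  B3 = {g, i, j}  B4 = {a, f, i}  B5 = {b, g, j}  B6 = {h, i, j}  B7 = {b, d, g}  B8 = {b, c, g}
Tree: B1–B2, B2–B3, B1–B4, B3–B5, B2–B6, B5–B7, B5–B8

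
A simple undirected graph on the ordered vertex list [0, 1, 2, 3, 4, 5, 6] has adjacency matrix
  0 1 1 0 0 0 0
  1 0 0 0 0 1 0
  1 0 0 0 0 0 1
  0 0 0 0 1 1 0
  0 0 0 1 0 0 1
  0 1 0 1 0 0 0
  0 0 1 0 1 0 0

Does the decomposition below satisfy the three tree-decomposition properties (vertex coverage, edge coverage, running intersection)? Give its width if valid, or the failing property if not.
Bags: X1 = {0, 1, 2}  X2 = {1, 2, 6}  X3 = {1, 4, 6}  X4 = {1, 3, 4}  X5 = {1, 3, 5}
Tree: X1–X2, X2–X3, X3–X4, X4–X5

Yes; width 2.

Vertex coverage: the bags together contain {0, 1, 2, 3, 4, 5, 6}, the full vertex set. Edge coverage: each edge of G has both endpoints in at least one bag. Running intersection: for every vertex, the bags containing it form a connected subtree. All three properties hold, so this is a valid tree decomposition of width max|bag| − 1 = 2, and hence tw(G) ≤ 2.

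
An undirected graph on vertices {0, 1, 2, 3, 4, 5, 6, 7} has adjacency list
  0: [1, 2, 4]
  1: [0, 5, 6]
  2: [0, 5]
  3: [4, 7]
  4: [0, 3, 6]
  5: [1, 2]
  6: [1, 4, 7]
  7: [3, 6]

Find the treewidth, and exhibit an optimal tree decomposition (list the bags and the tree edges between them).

Every bag has size at most 3, so the width is 3 − 1 = 2 and tw(G) ≤ 2. Since 7–3–4–6–7 is a cycle in G, G is not acyclic. Forests are exactly the graphs of treewidth ≤ 1, so tw(G) ≥ 2. Therefore the treewidth is 2.

Treewidth 2.
One optimal decomposition is:
Bags: B1 = {3, 6, 7}  B2 = {3, 4, 6}  B3 = {1, 4, 6}  B4 = {0, 1, 4}  B5 = {0, 1, 5}  B6 = {0, 2, 5}
Tree: B1–B2, B2–B3, B3–B4, B4–B5, B5–B6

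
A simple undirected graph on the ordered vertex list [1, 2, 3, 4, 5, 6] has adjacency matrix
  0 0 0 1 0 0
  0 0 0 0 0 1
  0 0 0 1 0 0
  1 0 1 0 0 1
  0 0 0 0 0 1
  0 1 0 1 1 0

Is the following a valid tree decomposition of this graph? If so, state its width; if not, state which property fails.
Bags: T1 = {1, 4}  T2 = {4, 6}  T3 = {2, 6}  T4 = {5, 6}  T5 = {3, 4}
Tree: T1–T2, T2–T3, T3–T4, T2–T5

Checking the three conditions: (i) the bags cover all of {1, 2, 3, 4, 5, 6}; (ii) for each edge, some bag contains both endpoints; (iii) the bags containing any fixed vertex form a subtree. All hold, so the decomposition is valid with width 2 − 1 = 1.

Yes; width 1.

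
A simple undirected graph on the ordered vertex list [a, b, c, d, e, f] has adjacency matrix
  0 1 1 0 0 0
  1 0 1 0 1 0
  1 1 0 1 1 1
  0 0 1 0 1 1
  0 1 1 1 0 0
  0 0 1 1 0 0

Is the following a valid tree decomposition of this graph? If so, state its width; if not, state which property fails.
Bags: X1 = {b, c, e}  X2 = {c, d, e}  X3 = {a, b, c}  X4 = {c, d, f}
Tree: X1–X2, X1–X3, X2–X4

Vertex coverage: the bags together contain {a, b, c, d, e, f}, the full vertex set. Edge coverage: each edge of G has both endpoints in at least one bag. Running intersection: for every vertex, the bags containing it form a connected subtree. All three properties hold, so this is a valid tree decomposition of width max|bag| − 1 = 2, and hence tw(G) ≤ 2.

Yes; width 2.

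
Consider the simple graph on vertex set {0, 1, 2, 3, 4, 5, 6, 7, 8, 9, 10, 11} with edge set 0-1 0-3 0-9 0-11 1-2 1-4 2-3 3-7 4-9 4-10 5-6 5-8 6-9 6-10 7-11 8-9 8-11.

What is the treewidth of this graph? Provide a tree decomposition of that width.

Treewidth 3.
Bags: B1 = {2, 3, 7, 11}  B2 = {0, 2, 3, 11}  B3 = {0, 1, 2, 11}  B4 = {0, 1, 8, 11}  B5 = {0, 1, 8, 9}  B6 = {1, 4, 8, 9}  B7 = {4, 5, 8, 9}  B8 = {4, 5, 6, 9}  B9 = {4, 5, 6, 10}
Tree: B1–B2, B2–B3, B3–B4, B4–B5, B5–B6, B6–B7, B7–B8, B8–B9

Every bag has size at most 4, so the width is 4 − 1 = 3 and tw(G) ≤ 3. For the lower bound: the 4 vertex sets {2,3,7}, {11}, {0}, {1,4,8,9} are disjoint, each induces a connected subgraph, and every pair is joined by at least one edge of G. Contracting each set to a single vertex therefore yields K_{4} as a minor, and since treewidth is minor-monotone, tw(G) ≥ tw(K_{4}) = 3. Hence tw(G) = 3 exactly.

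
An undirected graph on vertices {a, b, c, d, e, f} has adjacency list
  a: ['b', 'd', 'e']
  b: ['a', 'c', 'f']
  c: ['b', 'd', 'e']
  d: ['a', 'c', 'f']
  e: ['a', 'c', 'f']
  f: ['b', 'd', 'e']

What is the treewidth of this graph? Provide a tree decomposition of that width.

The largest bag has 4 vertices, giving width 3; this decomposition certifies tw(G) ≤ 3. For the lower bound: the 4 vertex sets {a,d}, {e,f}, {c}, {b} are disjoint, each induces a connected subgraph, and every pair is joined by at least one edge of G. Contracting each set to a single vertex therefore yields K_{4} as a minor, and since treewidth is minor-monotone, tw(G) ≥ tw(K_{4}) = 3. Therefore the treewidth is 3.

Treewidth 3.
One optimal decomposition is:
Bags: B1 = {a, c, d, f}  B2 = {a, c, e, f}  B3 = {a, b, c, f}
Tree: B1–B2, B2–B3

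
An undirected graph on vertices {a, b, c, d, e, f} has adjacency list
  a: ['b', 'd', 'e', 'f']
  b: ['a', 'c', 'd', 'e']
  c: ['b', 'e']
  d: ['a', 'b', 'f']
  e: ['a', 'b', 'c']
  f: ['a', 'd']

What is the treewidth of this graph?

2

A width-2 tree decomposition is:
Bags: B1 = {a, b, d}  B2 = {a, d, f}  B3 = {a, b, e}  B4 = {b, c, e}
Tree: B1–B2, B1–B3, B3–B4
Each bag holds 3 vertices, so the decomposition has width 2, which upper-bounds the treewidth. For the lower bound, the 3 vertices {b, c, e} are pairwise adjacent, and any tree decomposition puts a clique entirely inside one bag — forcing width ≥ 2. Therefore the treewidth is 2.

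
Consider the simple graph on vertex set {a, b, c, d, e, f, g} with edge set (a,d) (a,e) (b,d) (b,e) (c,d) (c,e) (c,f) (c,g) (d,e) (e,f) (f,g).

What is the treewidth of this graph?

A width-2 tree decomposition is:
Bags: B1 = {c, e, f}  B2 = {c, d, e}  B3 = {b, d, e}  B4 = {c, f, g}  B5 = {a, d, e}
Tree: B1–B2, B2–B3, B1–B4, B3–B5
The largest bag has 3 vertices, giving width 2; this decomposition certifies tw(G) ≤ 2. On the other hand G contains the 3-clique {c, f, g}. A clique must lie in a single bag of any decomposition, so no decomposition can have width below 2. Hence tw(G) = 2 exactly.

2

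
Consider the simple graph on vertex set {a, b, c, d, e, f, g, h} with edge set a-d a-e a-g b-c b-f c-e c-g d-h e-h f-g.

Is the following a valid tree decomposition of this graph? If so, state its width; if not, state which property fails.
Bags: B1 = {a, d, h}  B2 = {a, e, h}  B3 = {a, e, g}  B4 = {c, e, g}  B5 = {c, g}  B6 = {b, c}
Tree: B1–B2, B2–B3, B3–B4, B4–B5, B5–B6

A tree decomposition must satisfy three properties: every vertex lies in some bag; for every edge, both endpoints lie together in some bag; and for every vertex, the bags containing it form a connected subtree. Here vertex f appears in no bag, so the decomposition is invalid.

No — vertex f appears in no bag.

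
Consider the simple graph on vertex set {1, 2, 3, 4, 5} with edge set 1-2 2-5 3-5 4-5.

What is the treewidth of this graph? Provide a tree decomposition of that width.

Treewidth 1.
Bags: B1 = {2, 5}  B2 = {3, 5}  B3 = {4, 5}  B4 = {1, 2}
Tree: B1–B2, B1–B3, B1–B4

Every bag has size at most 2, so the width is 2 − 1 = 1 and tw(G) ≤ 1. Any graph with an edge has treewidth ≥ 1, and G has the edge 2–5. Combining the bounds, tw(G) = 1.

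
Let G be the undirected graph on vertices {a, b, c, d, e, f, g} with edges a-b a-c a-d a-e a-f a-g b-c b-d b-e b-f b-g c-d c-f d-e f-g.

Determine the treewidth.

3

A width-3 tree decomposition is:
Bags: B1 = {a, b, f, g}  B2 = {a, b, c, f}  B3 = {a, b, c, d}  B4 = {a, b, d, e}
Tree: B1–B2, B2–B3, B3–B4
Every bag has size at most 4, so the width is 4 − 1 = 3 and tw(G) ≤ 3. Conversely, {a, b, d, e} is a clique of size 4, and the vertices of any clique must share a bag in every tree decomposition; so some bag has ≥ 4 vertices and tw(G) ≥ 3. The upper and lower bounds meet at 3, so that is the treewidth.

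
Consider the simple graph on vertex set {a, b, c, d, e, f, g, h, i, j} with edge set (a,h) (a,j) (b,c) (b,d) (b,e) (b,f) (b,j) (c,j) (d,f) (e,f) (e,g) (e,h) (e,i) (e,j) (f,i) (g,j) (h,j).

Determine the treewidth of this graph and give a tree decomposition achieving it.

Treewidth 2.
One optimal decomposition is:
Bags: B1 = {b, e, j}  B2 = {e, h, j}  B3 = {b, e, f}  B4 = {e, f, i}  B5 = {e, g, j}  B6 = {b, c, j}  B7 = {b, d, f}  B8 = {a, h, j}
Tree: B1–B2, B1–B3, B3–B4, B2–B5, B1–B6, B3–B7, B2–B8

Each bag holds 3 vertices, so the decomposition has width 2, which upper-bounds the treewidth. On the other hand G contains the 3-clique {b, d, f}. A clique must lie in a single bag of any decomposition, so no decomposition can have width below 2. Combining the bounds, tw(G) = 2.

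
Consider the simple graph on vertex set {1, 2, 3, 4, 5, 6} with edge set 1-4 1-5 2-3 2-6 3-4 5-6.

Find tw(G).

2

A width-2 tree decomposition is:
Bags: B1 = {1, 5, 6}  B2 = {1, 4, 6}  B3 = {3, 4, 6}  B4 = {2, 3, 6}
Tree: B1–B2, B2–B3, B3–B4
Every bag has size at most 3, so the width is 3 − 1 = 2 and tw(G) ≤ 2. The edges 6–5–1–4–3–2–6 form a cycle, so G is not a tree and its treewidth is at least 2. Hence tw(G) = 2 exactly.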